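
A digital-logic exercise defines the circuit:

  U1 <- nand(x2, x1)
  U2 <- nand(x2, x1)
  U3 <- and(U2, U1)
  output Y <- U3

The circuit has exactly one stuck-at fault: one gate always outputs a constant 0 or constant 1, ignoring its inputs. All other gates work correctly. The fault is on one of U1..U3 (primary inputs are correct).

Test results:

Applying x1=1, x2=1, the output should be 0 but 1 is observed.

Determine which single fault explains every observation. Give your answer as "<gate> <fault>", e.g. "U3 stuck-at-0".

Fault-free values for test 1 (x1=1, x2=1): U1=0, U2=0, U3=0, giving Y=0. Observed 1.
Test 1: faults giving observed 1 are {U3 stuck-at-1}.
Only U3 stuck-at-1 is consistent with every test.

U3 stuck-at-1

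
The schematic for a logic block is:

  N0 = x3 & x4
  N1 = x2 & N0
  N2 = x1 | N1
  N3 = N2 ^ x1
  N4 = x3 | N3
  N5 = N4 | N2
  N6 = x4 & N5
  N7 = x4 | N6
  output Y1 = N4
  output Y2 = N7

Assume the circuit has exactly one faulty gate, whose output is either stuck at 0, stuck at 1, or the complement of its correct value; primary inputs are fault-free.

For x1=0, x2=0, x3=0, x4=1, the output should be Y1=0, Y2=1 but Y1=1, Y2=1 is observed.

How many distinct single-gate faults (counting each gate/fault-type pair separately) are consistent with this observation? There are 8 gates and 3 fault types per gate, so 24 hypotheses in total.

8

Fault-free: N0=0, N1=0, N2=0, N3=0, N4=0, N5=0, N6=0, N7=1 → Y1=0, Y2=1. Observed Y1=1, Y2=1.
  N0: none of the 3 fault types match ✗
  N1: stuck-at-1, inverted output ✓; others ✗
  N2: stuck-at-1, inverted output ✓; others ✗
  N3: stuck-at-1, inverted output ✓; others ✗
  N4: stuck-at-1, inverted output ✓; others ✗
  N5: none of the 3 fault types match ✗
  N6: none of the 3 fault types match ✗
  N7: none of the 3 fault types match ✗
Consistent faults: {N1 stuck-at-1, N1 inverted output, N2 stuck-at-1, N2 inverted output, N3 stuck-at-1, N3 inverted output, N4 stuck-at-1, N4 inverted output} — 8 in all.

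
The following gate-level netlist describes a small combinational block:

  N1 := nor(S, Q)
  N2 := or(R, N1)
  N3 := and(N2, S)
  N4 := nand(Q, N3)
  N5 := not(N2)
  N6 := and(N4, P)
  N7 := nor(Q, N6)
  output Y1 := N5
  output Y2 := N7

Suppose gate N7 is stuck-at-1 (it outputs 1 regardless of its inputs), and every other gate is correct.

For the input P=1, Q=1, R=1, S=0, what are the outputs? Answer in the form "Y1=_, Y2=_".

Y1=0, Y2=1

Propagate with N7 forced: N1=0, N2=1, N3=0, N4=1, N5=0, N6=1, N7=1 [stuck-at-1].
So the outputs are Y1=0, Y2=1. (Without the fault they would be Y1=0, Y2=0.)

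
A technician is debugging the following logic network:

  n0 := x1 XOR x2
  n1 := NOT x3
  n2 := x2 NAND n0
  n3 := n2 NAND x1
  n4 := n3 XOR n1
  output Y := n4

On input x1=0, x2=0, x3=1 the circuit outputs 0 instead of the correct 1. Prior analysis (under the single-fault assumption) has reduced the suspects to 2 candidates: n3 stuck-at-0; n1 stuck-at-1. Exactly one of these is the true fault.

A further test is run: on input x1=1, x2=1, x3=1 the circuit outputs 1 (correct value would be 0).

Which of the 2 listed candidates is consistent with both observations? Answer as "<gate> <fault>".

n1 stuck-at-1

Evaluate each candidate on input x1=1, x2=1, x3=1:
  n3 stuck-at-0: n0=0, n1=0, n2=1, n3=0 [stuck-at-0], n4=0 → 0 — eliminated
  n1 stuck-at-1: n0=0, n1=1 [stuck-at-1], n2=1, n3=0, n4=1 → 1 — matches
Only n1 stuck-at-1 reproduces the observed 1.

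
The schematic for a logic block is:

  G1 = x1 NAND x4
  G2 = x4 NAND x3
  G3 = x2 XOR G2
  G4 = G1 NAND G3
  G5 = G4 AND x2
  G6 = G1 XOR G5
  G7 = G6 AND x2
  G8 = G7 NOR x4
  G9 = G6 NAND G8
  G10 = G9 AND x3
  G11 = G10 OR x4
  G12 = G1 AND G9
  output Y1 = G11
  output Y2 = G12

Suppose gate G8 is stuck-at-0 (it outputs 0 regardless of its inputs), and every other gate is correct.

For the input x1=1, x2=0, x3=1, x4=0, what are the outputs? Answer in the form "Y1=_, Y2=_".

Y1=1, Y2=1

Propagate with G8 forced: G1=1, G2=1, G3=1, G4=0, G5=0, G6=1, G7=0, G8=0 [stuck-at-0], G9=1, G10=1, G11=1, G12=1.
So the outputs are Y1=1, Y2=1. (Without the fault they would be Y1=0, Y2=0.)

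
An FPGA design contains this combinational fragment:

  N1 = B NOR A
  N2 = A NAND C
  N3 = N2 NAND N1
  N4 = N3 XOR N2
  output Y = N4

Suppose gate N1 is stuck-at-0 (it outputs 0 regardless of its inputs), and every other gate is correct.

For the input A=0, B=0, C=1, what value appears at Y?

Propagate with N1 forced: N1=0 [stuck-at-0], N2=1, N3=1, N4=0.
So Y = 0. (Without the fault it would be 1.)

0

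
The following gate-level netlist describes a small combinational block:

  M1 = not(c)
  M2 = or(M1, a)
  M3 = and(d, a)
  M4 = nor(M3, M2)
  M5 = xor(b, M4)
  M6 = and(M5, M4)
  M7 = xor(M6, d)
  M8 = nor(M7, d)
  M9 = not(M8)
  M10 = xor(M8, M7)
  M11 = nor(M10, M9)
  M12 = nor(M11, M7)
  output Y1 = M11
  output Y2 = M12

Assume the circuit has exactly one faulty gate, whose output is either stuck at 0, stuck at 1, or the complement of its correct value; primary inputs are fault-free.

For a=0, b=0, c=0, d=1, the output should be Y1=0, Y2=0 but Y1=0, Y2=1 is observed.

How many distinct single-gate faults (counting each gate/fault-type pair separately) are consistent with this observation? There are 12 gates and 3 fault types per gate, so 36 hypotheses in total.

12

Fault-free: M1=1, M2=1, M3=0, M4=0, M5=0, M6=0, M7=1, M8=0, M9=1, M10=1, M11=0, M12=0 → Y1=0, Y2=0. Observed Y1=0, Y2=1.
  M1: stuck-at-0, inverted output ✓; others ✗
  M2: stuck-at-0, inverted output ✓; others ✗
  M3: none of the 3 fault types match ✗
  M4: stuck-at-1, inverted output ✓; others ✗
  M5: none of the 3 fault types match ✗
  M6: stuck-at-1, inverted output ✓; others ✗
  M7: stuck-at-0, inverted output ✓; others ✗
  M8: none of the 3 fault types match ✗
  M9: none of the 3 fault types match ✗
  M10: none of the 3 fault types match ✗
  M11: none of the 3 fault types match ✗
  M12: stuck-at-1, inverted output ✓; others ✗
Consistent faults: {M1 stuck-at-0, M1 inverted output, M2 stuck-at-0, M2 inverted output, M4 stuck-at-1, M4 inverted output, M6 stuck-at-1, M6 inverted output, M7 stuck-at-0, M7 inverted output, M12 stuck-at-1, M12 inverted output} — 12 in all.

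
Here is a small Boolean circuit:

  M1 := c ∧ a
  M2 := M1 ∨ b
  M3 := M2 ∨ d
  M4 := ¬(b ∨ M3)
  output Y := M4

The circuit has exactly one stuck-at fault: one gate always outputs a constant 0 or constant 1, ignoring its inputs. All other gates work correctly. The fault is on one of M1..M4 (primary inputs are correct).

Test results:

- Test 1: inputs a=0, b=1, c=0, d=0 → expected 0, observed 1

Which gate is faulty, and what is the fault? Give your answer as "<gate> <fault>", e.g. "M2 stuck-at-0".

Fault-free values for test 1 (a=0, b=1, c=0, d=0): M1=0, M2=1, M3=1, M4=0, giving Y=0. Observed 1.
Test 1: faults giving observed 1 are {M4 stuck-at-1}.
Only M4 stuck-at-1 is consistent with every test.

M4 stuck-at-1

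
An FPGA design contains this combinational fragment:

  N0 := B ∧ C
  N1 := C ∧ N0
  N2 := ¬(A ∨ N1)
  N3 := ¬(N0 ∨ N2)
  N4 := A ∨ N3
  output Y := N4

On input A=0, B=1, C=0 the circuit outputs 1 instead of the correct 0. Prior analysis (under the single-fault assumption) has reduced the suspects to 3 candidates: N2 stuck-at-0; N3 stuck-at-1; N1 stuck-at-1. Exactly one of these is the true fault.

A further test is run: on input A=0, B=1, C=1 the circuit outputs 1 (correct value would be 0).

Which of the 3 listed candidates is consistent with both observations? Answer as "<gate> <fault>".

Evaluate each candidate on input A=0, B=1, C=1:
  N2 stuck-at-0: N0=1, N1=1, N2=0 [stuck-at-0], N3=0, N4=0 → 0 — eliminated
  N3 stuck-at-1: N0=1, N1=1, N2=0, N3=1 [stuck-at-1], N4=1 → 1 — matches
  N1 stuck-at-1: N0=1, N1=1 [stuck-at-1], N2=0, N3=0, N4=0 → 0 — eliminated
Only N3 stuck-at-1 reproduces the observed 1.

N3 stuck-at-1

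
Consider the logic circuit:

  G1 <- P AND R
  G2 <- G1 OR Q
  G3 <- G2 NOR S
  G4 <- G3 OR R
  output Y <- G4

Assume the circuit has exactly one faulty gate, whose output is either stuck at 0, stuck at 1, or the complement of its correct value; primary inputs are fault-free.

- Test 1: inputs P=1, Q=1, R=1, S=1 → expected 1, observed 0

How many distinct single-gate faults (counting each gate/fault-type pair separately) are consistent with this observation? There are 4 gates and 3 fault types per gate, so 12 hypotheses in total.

2

Fault-free: G1=1, G2=1, G3=0, G4=1 → 1. Observed 0.
  G1 stuck-at-0: output 1 ✗
  G1 stuck-at-1: output 1 ✗
  G1 inverted output: output 1 ✗
  G2 stuck-at-0: output 1 ✗
  G2 stuck-at-1: output 1 ✗
  G2 inverted output: output 1 ✗
  G3 stuck-at-0: output 1 ✗
  G3 stuck-at-1: output 1 ✗
  G3 inverted output: output 1 ✗
  G4 stuck-at-0: output 0 ✓
  G4 stuck-at-1: output 1 ✗
  G4 inverted output: output 0 ✓
Consistent faults: {G4 stuck-at-0, G4 inverted output} — 2 in all.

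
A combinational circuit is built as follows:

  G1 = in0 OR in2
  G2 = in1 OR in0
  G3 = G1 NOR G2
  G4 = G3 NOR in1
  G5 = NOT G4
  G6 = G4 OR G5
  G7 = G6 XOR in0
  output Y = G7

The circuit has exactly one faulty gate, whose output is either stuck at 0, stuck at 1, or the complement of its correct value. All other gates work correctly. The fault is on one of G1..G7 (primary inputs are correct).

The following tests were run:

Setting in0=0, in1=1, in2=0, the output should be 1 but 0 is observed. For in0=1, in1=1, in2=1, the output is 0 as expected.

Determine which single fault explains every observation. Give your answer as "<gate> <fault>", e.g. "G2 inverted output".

G7 stuck-at-0

Fault-free values for test 1 (in0=0, in1=1, in2=0): G1=0, G2=1, G3=0, G4=0, G5=1, G6=1, G7=1, giving Y=1. Observed 0.
Test 1: faults giving observed 0 are {G5 stuck-at-0, G5 inverted output, G6 stuck-at-0, G6 inverted output, G7 stuck-at-0, G7 inverted output}.
Test 2 (in0=1, in1=1, in2=1): fault-free G1=1, G2=1, G3=0, G4=0, G5=1, G6=1, G7=0 → 0; observed 0. Eliminates G5 stuck-at-0, G5 inverted output, G6 stuck-at-0, G6 inverted output, G7 inverted output.
Only G7 stuck-at-0 is consistent with every test.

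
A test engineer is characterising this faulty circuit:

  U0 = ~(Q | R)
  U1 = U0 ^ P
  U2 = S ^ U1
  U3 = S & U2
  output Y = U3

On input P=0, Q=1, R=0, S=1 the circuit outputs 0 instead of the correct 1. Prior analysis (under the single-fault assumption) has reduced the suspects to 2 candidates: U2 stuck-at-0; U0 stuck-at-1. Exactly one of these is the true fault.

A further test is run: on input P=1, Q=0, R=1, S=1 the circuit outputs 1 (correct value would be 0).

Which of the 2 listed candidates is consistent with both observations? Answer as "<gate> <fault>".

U0 stuck-at-1

Evaluate each candidate on input P=1, Q=0, R=1, S=1:
  U2 stuck-at-0: U0=0, U1=1, U2=0 [stuck-at-0], U3=0 → 0 — eliminated
  U0 stuck-at-1: U0=1 [stuck-at-1], U1=0, U2=1, U3=1 → 1 — matches
Only U0 stuck-at-1 reproduces the observed 1.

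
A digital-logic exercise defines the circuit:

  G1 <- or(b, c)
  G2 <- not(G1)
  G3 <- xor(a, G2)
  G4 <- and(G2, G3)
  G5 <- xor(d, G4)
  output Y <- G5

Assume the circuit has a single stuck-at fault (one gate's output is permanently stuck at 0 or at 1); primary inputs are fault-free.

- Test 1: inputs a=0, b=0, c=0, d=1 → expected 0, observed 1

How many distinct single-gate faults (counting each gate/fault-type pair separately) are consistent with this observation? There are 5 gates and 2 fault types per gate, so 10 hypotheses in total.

5

Fault-free: G1=0, G2=1, G3=1, G4=1, G5=0 → 0. Observed 1.
  G1 stuck-at-0: output 0 ✗
  G1 stuck-at-1: output 1 ✓
  G2 stuck-at-0: output 1 ✓
  G2 stuck-at-1: output 0 ✗
  G3 stuck-at-0: output 1 ✓
  G3 stuck-at-1: output 0 ✗
  G4 stuck-at-0: output 1 ✓
  G4 stuck-at-1: output 0 ✗
  G5 stuck-at-0: output 0 ✗
  G5 stuck-at-1: output 1 ✓
Consistent faults: {G1 stuck-at-1, G2 stuck-at-0, G3 stuck-at-0, G4 stuck-at-0, G5 stuck-at-1} — 5 in all.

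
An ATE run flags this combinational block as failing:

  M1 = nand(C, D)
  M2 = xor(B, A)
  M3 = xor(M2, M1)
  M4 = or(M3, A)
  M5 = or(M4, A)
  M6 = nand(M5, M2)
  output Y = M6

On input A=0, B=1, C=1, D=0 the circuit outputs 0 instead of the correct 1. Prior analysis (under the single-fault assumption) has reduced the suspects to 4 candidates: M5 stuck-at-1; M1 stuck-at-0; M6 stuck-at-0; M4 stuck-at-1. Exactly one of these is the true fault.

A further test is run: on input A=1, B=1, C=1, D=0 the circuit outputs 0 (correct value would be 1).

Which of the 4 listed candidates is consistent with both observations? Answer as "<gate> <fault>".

Evaluate each candidate on input A=1, B=1, C=1, D=0:
  M5 stuck-at-1: M1=1, M2=0, M3=1, M4=1, M5=1 [stuck-at-1], M6=1 → 1 — eliminated
  M1 stuck-at-0: M1=0 [stuck-at-0], M2=0, M3=0, M4=1, M5=1, M6=1 → 1 — eliminated
  M6 stuck-at-0: M1=1, M2=0, M3=1, M4=1, M5=1, M6=0 [stuck-at-0] → 0 — matches
  M4 stuck-at-1: M1=1, M2=0, M3=1, M4=1 [stuck-at-1], M5=1, M6=1 → 1 — eliminated
Only M6 stuck-at-0 reproduces the observed 0.

M6 stuck-at-0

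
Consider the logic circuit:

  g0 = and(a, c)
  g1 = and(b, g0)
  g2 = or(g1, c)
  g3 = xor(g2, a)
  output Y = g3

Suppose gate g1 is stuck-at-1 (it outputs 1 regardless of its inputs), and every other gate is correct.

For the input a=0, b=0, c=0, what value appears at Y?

Propagate with g1 forced: g0=0, g1=1 [stuck-at-1], g2=1, g3=1.
So Y = 1. (Without the fault it would be 0.)

1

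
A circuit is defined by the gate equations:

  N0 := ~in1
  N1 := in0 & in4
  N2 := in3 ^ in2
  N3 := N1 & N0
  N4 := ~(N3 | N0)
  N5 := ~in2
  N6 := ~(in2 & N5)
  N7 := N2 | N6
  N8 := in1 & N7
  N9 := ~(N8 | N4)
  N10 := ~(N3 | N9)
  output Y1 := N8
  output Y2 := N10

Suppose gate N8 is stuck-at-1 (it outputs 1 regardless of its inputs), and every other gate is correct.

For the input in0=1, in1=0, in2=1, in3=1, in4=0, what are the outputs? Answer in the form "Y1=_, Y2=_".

Y1=1, Y2=1

Propagate with N8 forced: N0=1, N1=0, N2=0, N3=0, N4=0, N5=0, N6=1, N7=1, N8=1 [stuck-at-1], N9=0, N10=1.
So the outputs are Y1=1, Y2=1. (Without the fault they would be Y1=0, Y2=0.)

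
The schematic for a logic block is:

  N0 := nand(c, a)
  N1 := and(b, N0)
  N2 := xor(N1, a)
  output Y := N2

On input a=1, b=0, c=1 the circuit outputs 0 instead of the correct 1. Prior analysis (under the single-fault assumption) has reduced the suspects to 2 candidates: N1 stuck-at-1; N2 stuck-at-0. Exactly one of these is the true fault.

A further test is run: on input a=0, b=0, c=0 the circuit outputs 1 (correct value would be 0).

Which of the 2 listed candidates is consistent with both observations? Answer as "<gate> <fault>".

Evaluate each candidate on input a=0, b=0, c=0:
  N1 stuck-at-1: N0=1, N1=1 [stuck-at-1], N2=1 → 1 — matches
  N2 stuck-at-0: N0=1, N1=0, N2=0 [stuck-at-0] → 0 — eliminated
Only N1 stuck-at-1 reproduces the observed 1.

N1 stuck-at-1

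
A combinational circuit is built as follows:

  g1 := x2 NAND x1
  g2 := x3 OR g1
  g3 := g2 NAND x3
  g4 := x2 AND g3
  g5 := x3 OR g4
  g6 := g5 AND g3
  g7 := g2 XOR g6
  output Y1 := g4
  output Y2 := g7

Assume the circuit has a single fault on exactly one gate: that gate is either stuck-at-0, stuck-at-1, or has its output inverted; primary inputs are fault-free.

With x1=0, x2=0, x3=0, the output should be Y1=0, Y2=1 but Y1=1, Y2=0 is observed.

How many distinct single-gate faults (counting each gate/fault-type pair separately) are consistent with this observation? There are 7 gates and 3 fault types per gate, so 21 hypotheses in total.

Fault-free: g1=1, g2=1, g3=1, g4=0, g5=0, g6=0, g7=1 → Y1=0, Y2=1. Observed Y1=1, Y2=0.
  g1: none of the 3 fault types match ✗
  g2: none of the 3 fault types match ✗
  g3: none of the 3 fault types match ✗
  g4: stuck-at-1, inverted output ✓; others ✗
  g5: none of the 3 fault types match ✗
  g6: none of the 3 fault types match ✗
  g7: none of the 3 fault types match ✗
Consistent faults: {g4 stuck-at-1, g4 inverted output} — 2 in all.

2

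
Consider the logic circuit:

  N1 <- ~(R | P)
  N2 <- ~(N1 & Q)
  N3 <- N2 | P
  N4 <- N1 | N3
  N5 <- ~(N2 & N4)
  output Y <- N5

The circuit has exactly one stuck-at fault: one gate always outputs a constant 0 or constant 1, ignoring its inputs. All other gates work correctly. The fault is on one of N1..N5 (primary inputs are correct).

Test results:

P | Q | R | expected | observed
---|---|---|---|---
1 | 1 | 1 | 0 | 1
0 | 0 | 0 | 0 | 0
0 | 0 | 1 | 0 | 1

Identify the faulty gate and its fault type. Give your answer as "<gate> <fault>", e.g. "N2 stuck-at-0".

Fault-free values for test 1 (P=1, Q=1, R=1): N1=0, N2=1, N3=1, N4=1, N5=0, giving Y=0. Observed 1.
Test 1: faults giving observed 1 are {N1 stuck-at-1, N2 stuck-at-0, N3 stuck-at-0, N4 stuck-at-0, N5 stuck-at-1}.
Test 2 (P=0, Q=0, R=0): fault-free N1=1, N2=1, N3=1, N4=1, N5=0 → 0; observed 0. Eliminates N2 stuck-at-0, N4 stuck-at-0, N5 stuck-at-1.
Test 3 (P=0, Q=0, R=1): fault-free N1=0, N2=1, N3=1, N4=1, N5=0 → 0; observed 1. Eliminates N1 stuck-at-1.
Only N3 stuck-at-0 is consistent with every test.

N3 stuck-at-0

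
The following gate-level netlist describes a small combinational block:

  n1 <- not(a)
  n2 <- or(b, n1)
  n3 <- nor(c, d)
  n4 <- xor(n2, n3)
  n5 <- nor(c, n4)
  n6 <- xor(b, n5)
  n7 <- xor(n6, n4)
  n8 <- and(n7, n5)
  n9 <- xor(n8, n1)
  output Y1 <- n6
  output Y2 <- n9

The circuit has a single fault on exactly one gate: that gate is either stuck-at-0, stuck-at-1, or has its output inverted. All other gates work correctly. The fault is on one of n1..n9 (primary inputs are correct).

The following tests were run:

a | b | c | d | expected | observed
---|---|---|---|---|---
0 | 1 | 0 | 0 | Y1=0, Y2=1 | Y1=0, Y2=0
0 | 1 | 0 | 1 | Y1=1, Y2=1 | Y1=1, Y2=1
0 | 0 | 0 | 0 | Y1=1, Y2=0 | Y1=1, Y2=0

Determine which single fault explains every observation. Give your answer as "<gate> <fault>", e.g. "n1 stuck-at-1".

Fault-free values for test 1 (a=0, b=1, c=0, d=0): n1=1, n2=1, n3=1, n4=0, n5=1, n6=0, n7=0, n8=0, n9=1, giving Y1=0, Y2=1. Observed Y1=0, Y2=0.
Test 1: faults giving observed Y1=0, Y2=0 are {n1 stuck-at-0, n1 inverted output, n7 stuck-at-1, n7 inverted output, n8 stuck-at-1, n8 inverted output, n9 stuck-at-0, n9 inverted output}.
Test 2 (a=0, b=1, c=0, d=1): fault-free n1=1, n2=1, n3=0, n4=1, n5=0, n6=1, n7=0, n8=0, n9=1 → Y1=1, Y2=1; observed Y1=1, Y2=1. Eliminates n1 stuck-at-0, n1 inverted output, n8 stuck-at-1, n8 inverted output, n9 stuck-at-0, n9 inverted output.
Test 3 (a=0, b=0, c=0, d=0): fault-free n1=1, n2=1, n3=1, n4=0, n5=1, n6=1, n7=1, n8=1, n9=0 → Y1=1, Y2=0; observed Y1=1, Y2=0. Eliminates n7 inverted output.
Only n7 stuck-at-1 is consistent with every test.

n7 stuck-at-1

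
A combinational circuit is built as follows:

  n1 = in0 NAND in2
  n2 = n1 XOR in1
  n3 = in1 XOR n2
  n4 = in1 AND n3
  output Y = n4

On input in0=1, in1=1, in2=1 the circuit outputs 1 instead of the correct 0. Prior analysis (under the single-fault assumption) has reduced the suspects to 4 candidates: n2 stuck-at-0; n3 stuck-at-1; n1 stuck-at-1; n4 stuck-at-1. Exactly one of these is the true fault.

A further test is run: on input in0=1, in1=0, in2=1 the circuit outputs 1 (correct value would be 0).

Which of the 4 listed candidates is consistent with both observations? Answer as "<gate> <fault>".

n4 stuck-at-1

Evaluate each candidate on input in0=1, in1=0, in2=1:
  n2 stuck-at-0: n1=0, n2=0 [stuck-at-0], n3=0, n4=0 → 0 — eliminated
  n3 stuck-at-1: n1=0, n2=0, n3=1 [stuck-at-1], n4=0 → 0 — eliminated
  n1 stuck-at-1: n1=1 [stuck-at-1], n2=1, n3=1, n4=0 → 0 — eliminated
  n4 stuck-at-1: n1=0, n2=0, n3=0, n4=1 [stuck-at-1] → 1 — matches
Only n4 stuck-at-1 reproduces the observed 1.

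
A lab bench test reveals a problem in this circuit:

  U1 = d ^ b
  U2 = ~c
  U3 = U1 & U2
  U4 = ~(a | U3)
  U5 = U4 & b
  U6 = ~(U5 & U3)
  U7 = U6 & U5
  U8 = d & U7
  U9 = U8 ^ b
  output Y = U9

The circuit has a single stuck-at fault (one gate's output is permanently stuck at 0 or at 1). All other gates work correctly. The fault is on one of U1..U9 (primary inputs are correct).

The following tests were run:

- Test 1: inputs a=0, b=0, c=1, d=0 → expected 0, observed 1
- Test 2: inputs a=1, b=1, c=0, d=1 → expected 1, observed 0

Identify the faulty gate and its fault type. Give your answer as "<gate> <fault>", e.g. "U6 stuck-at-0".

U8 stuck-at-1

Fault-free values for test 1 (a=0, b=0, c=1, d=0): U1=0, U2=0, U3=0, U4=1, U5=0, U6=1, U7=0, U8=0, U9=0, giving Y=0. Observed 1.
Test 1: faults giving observed 1 are {U8 stuck-at-1, U9 stuck-at-1}.
Test 2 (a=1, b=1, c=0, d=1): fault-free U1=0, U2=1, U3=0, U4=0, U5=0, U6=1, U7=0, U8=0, U9=1 → 1; observed 0. Eliminates U9 stuck-at-1.
Only U8 stuck-at-1 is consistent with every test.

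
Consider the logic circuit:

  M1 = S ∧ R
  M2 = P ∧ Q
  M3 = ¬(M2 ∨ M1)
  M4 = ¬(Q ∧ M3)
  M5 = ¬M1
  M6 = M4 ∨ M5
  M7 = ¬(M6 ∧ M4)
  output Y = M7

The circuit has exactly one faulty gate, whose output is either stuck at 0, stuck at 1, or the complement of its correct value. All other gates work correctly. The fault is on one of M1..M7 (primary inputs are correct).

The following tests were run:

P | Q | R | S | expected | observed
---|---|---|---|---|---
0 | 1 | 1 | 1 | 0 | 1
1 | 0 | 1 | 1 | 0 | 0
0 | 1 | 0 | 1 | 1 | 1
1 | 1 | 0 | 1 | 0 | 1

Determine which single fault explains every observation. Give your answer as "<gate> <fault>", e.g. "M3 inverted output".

Fault-free values for test 1 (P=0, Q=1, R=1, S=1): M1=1, M2=0, M3=0, M4=1, M5=0, M6=1, M7=0, giving Y=0. Observed 1.
Test 1: faults giving observed 1 are {M1 stuck-at-0, M1 inverted output, M3 stuck-at-1, M3 inverted output, M4 stuck-at-0, M4 inverted output, M6 stuck-at-0, M6 inverted output, M7 stuck-at-1, M7 inverted output}.
Test 2 (P=1, Q=0, R=1, S=1): fault-free M1=1, M2=0, M3=0, M4=1, M5=0, M6=1, M7=0 → 0; observed 0. Eliminates M4 stuck-at-0, M4 inverted output, M6 stuck-at-0, M6 inverted output, M7 stuck-at-1, M7 inverted output.
Test 3 (P=0, Q=1, R=0, S=1): fault-free M1=0, M2=0, M3=1, M4=0, M5=1, M6=1, M7=1 → 1; observed 1. Eliminates M1 inverted output, M3 inverted output.
Test 4 (P=1, Q=1, R=0, S=1): fault-free M1=0, M2=1, M3=0, M4=1, M5=1, M6=1, M7=0 → 0; observed 1. Eliminates M1 stuck-at-0.
Only M3 stuck-at-1 is consistent with every test.

M3 stuck-at-1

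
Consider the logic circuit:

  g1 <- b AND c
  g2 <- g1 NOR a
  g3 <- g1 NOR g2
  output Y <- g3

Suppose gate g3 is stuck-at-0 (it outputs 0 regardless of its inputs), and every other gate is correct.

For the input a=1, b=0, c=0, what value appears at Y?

Propagate with g3 forced: g1=0, g2=0, g3=0 [stuck-at-0].
So Y = 0. (Without the fault it would be 1.)

0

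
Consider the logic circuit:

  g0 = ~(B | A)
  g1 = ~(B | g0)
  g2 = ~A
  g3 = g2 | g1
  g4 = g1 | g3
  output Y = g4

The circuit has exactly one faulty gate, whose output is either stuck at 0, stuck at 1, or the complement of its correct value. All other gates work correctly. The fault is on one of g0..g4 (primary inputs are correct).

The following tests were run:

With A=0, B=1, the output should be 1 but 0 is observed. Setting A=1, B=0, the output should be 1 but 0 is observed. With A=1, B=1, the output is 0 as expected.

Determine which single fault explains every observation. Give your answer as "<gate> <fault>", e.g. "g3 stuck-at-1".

Fault-free values for test 1 (A=0, B=1): g0=0, g1=0, g2=1, g3=1, g4=1, giving Y=1. Observed 0.
Test 1: faults giving observed 0 are {g2 stuck-at-0, g2 inverted output, g3 stuck-at-0, g3 inverted output, g4 stuck-at-0, g4 inverted output}.
Test 2 (A=1, B=0): fault-free g0=0, g1=1, g2=0, g3=1, g4=1 → 1; observed 0. Eliminates g2 stuck-at-0, g2 inverted output, g3 stuck-at-0, g3 inverted output.
Test 3 (A=1, B=1): fault-free g0=0, g1=0, g2=0, g3=0, g4=0 → 0; observed 0. Eliminates g4 inverted output.
Only g4 stuck-at-0 is consistent with every test.

g4 stuck-at-0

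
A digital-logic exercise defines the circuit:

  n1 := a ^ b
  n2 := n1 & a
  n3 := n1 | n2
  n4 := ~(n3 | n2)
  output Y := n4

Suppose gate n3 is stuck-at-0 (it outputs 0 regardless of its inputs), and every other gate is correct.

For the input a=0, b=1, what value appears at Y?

Propagate with n3 forced: n1=1, n2=0, n3=0 [stuck-at-0], n4=1.
So Y = 1. (Without the fault it would be 0.)

1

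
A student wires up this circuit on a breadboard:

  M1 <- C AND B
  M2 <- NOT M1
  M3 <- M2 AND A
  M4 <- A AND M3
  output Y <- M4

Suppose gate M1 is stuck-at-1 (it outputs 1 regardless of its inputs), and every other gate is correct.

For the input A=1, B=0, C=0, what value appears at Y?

Propagate with M1 forced: M1=1 [stuck-at-1], M2=0, M3=0, M4=0.
So Y = 0. (Without the fault it would be 1.)

0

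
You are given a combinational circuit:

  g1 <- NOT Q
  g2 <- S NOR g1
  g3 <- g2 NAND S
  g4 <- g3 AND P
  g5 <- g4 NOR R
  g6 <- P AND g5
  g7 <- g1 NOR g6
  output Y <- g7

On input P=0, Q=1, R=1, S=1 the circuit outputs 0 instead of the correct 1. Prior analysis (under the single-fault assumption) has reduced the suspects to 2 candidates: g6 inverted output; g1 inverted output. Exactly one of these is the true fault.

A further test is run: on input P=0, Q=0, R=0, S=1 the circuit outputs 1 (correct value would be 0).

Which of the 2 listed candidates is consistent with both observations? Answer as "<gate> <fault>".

g1 inverted output

Evaluate each candidate on input P=0, Q=0, R=0, S=1:
  g6 inverted output: g1=1, g2=0, g3=1, g4=0, g5=1, g6=1 [inverted output], g7=0 → 0 — eliminated
  g1 inverted output: g1=0 [inverted output], g2=0, g3=1, g4=0, g5=1, g6=0, g7=1 → 1 — matches
Only g1 inverted output reproduces the observed 1.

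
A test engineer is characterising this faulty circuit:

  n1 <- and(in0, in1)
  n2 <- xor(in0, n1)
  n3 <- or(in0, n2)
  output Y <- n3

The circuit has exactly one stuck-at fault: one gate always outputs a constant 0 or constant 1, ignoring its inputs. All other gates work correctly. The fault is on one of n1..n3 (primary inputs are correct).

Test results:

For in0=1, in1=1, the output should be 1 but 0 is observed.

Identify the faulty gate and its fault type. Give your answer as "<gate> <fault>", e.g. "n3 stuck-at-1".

Fault-free values for test 1 (in0=1, in1=1): n1=1, n2=0, n3=1, giving Y=1. Observed 0.
Test 1: faults giving observed 0 are {n3 stuck-at-0}.
Only n3 stuck-at-0 is consistent with every test.

n3 stuck-at-0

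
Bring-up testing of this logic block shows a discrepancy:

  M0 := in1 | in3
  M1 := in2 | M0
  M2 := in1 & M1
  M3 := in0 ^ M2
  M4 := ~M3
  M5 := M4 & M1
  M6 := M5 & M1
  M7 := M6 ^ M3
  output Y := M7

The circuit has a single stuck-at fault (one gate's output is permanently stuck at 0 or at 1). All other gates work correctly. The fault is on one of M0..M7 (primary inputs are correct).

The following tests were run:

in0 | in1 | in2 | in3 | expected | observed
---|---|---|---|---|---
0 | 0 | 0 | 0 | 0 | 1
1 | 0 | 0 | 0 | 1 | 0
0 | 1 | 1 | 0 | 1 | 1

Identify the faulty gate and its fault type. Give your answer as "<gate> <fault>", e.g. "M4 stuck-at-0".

M2 stuck-at-1

Fault-free values for test 1 (in0=0, in1=0, in2=0, in3=0): M0=0, M1=0, M2=0, M3=0, M4=1, M5=0, M6=0, M7=0, giving Y=0. Observed 1.
Test 1: faults giving observed 1 are {M0 stuck-at-1, M1 stuck-at-1, M2 stuck-at-1, M3 stuck-at-1, M6 stuck-at-1, M7 stuck-at-1}.
Test 2 (in0=1, in1=0, in2=0, in3=0): fault-free M0=0, M1=0, M2=0, M3=1, M4=0, M5=0, M6=0, M7=1 → 1; observed 0. Eliminates M0 stuck-at-1, M1 stuck-at-1, M3 stuck-at-1, M7 stuck-at-1.
Test 3 (in0=0, in1=1, in2=1, in3=0): fault-free M0=1, M1=1, M2=1, M3=1, M4=0, M5=0, M6=0, M7=1 → 1; observed 1. Eliminates M6 stuck-at-1.
Only M2 stuck-at-1 is consistent with every test.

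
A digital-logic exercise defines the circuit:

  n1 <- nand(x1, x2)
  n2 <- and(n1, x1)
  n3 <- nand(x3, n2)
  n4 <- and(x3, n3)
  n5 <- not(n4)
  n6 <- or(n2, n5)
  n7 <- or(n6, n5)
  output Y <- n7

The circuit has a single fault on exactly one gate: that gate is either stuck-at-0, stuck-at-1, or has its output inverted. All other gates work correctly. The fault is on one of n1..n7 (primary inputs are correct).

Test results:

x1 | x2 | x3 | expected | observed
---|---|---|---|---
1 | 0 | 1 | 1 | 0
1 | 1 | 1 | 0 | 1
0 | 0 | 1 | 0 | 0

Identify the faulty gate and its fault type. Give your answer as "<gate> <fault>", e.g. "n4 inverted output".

Fault-free values for test 1 (x1=1, x2=0, x3=1): n1=1, n2=1, n3=0, n4=0, n5=1, n6=1, n7=1, giving Y=1. Observed 0.
Test 1: faults giving observed 0 are {n1 stuck-at-0, n1 inverted output, n2 stuck-at-0, n2 inverted output, n7 stuck-at-0, n7 inverted output}.
Test 2 (x1=1, x2=1, x3=1): fault-free n1=0, n2=0, n3=1, n4=1, n5=0, n6=0, n7=0 → 0; observed 1. Eliminates n1 stuck-at-0, n2 stuck-at-0, n7 stuck-at-0.
Test 3 (x1=0, x2=0, x3=1): fault-free n1=1, n2=0, n3=1, n4=1, n5=0, n6=0, n7=0 → 0; observed 0. Eliminates n2 inverted output, n7 inverted output.
Only n1 inverted output is consistent with every test.

n1 inverted output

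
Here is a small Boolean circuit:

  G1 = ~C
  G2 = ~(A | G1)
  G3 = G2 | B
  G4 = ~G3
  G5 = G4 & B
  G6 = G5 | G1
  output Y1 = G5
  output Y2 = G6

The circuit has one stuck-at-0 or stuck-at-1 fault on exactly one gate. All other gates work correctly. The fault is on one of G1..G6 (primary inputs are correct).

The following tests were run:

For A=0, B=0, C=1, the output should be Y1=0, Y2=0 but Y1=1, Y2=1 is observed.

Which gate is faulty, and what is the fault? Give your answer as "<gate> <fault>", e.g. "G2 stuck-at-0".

Fault-free values for test 1 (A=0, B=0, C=1): G1=0, G2=1, G3=1, G4=0, G5=0, G6=0, giving Y1=0, Y2=0. Observed Y1=1, Y2=1.
Test 1: faults giving observed Y1=1, Y2=1 are {G5 stuck-at-1}.
Only G5 stuck-at-1 is consistent with every test.

G5 stuck-at-1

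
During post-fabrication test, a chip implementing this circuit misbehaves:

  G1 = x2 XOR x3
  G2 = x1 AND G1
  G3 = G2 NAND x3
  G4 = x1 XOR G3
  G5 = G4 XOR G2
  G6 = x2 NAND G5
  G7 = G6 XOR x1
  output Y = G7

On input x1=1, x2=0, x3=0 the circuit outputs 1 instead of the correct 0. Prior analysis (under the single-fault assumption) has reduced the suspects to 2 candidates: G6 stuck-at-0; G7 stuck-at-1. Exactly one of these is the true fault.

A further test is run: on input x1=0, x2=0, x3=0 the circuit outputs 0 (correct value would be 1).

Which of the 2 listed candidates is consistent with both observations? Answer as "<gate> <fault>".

Evaluate each candidate on input x1=0, x2=0, x3=0:
  G6 stuck-at-0: G1=0, G2=0, G3=1, G4=1, G5=1, G6=0 [stuck-at-0], G7=0 → 0 — matches
  G7 stuck-at-1: G1=0, G2=0, G3=1, G4=1, G5=1, G6=1, G7=1 [stuck-at-1] → 1 — eliminated
Only G6 stuck-at-0 reproduces the observed 0.

G6 stuck-at-0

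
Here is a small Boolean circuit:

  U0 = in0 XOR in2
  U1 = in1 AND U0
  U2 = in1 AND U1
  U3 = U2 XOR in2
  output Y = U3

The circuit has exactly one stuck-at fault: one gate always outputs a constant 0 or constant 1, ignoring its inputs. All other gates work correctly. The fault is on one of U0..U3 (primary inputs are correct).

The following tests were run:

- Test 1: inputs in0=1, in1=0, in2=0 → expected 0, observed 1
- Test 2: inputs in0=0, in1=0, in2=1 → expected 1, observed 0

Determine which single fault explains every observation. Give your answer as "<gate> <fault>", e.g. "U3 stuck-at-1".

U2 stuck-at-1

Fault-free values for test 1 (in0=1, in1=0, in2=0): U0=1, U1=0, U2=0, U3=0, giving Y=0. Observed 1.
Test 1: faults giving observed 1 are {U2 stuck-at-1, U3 stuck-at-1}.
Test 2 (in0=0, in1=0, in2=1): fault-free U0=1, U1=0, U2=0, U3=1 → 1; observed 0. Eliminates U3 stuck-at-1.
Only U2 stuck-at-1 is consistent with every test.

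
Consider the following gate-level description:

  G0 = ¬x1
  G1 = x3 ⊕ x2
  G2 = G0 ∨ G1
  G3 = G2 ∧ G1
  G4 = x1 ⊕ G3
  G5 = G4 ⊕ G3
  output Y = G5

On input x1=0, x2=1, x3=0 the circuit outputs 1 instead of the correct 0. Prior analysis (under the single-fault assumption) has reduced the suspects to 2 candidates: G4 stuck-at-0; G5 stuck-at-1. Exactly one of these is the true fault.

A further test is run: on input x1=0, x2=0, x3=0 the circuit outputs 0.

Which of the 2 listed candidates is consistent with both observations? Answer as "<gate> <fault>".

Evaluate each candidate on input x1=0, x2=0, x3=0:
  G4 stuck-at-0: G0=1, G1=0, G2=1, G3=0, G4=0 [stuck-at-0], G5=0 → 0 — matches
  G5 stuck-at-1: G0=1, G1=0, G2=1, G3=0, G4=0, G5=1 [stuck-at-1] → 1 — eliminated
Only G4 stuck-at-0 reproduces the observed 0.

G4 stuck-at-0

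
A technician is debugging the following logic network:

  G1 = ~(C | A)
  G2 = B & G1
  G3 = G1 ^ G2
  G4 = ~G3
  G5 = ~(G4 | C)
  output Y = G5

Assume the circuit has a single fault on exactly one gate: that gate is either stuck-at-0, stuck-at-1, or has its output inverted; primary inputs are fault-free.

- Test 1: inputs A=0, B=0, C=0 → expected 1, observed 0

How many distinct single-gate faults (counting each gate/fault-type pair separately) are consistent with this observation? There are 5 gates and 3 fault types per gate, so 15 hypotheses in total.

10

Fault-free: G1=1, G2=0, G3=1, G4=0, G5=1 → 1. Observed 0.
  G1: stuck-at-0, inverted output ✓; others ✗
  G2: stuck-at-1, inverted output ✓; others ✗
  G3: stuck-at-0, inverted output ✓; others ✗
  G4: stuck-at-1, inverted output ✓; others ✗
  G5: stuck-at-0, inverted output ✓; others ✗
Consistent faults: {G1 stuck-at-0, G1 inverted output, G2 stuck-at-1, G2 inverted output, G3 stuck-at-0, G3 inverted output, G4 stuck-at-1, G4 inverted output, G5 stuck-at-0, G5 inverted output} — 10 in all.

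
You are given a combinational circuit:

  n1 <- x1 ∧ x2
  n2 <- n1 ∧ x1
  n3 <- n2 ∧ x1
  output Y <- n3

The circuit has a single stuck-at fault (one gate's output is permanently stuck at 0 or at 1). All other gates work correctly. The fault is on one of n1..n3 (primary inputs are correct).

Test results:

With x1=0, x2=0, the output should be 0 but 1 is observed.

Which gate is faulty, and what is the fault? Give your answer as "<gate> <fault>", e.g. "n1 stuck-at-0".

Fault-free values for test 1 (x1=0, x2=0): n1=0, n2=0, n3=0, giving Y=0. Observed 1.
Test 1: faults giving observed 1 are {n3 stuck-at-1}.
Only n3 stuck-at-1 is consistent with every test.

n3 stuck-at-1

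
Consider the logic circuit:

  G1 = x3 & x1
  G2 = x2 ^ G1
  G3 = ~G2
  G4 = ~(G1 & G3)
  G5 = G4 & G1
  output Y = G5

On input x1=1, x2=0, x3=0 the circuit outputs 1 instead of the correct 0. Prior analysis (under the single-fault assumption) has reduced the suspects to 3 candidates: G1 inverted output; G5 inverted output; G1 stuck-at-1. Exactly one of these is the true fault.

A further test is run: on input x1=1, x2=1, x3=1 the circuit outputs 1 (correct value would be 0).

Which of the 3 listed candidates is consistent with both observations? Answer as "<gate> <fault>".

Evaluate each candidate on input x1=1, x2=1, x3=1:
  G1 inverted output: G1=0 [inverted output], G2=1, G3=0, G4=1, G5=0 → 0 — eliminated
  G5 inverted output: G1=1, G2=0, G3=1, G4=0, G5=1 [inverted output] → 1 — matches
  G1 stuck-at-1: G1=1 [stuck-at-1], G2=0, G3=1, G4=0, G5=0 → 0 — eliminated
Only G5 inverted output reproduces the observed 1.

G5 inverted output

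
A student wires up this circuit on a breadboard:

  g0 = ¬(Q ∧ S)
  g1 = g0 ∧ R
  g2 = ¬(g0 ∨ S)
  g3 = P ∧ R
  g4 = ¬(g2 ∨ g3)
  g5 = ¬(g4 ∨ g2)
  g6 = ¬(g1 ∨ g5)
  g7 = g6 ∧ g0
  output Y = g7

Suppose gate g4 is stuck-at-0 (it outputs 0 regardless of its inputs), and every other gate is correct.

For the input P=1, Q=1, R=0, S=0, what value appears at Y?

0

Propagate with g4 forced: g0=1, g1=0, g2=0, g3=0, g4=0 [stuck-at-0], g5=1, g6=0, g7=0.
So Y = 0. (Without the fault it would be 1.)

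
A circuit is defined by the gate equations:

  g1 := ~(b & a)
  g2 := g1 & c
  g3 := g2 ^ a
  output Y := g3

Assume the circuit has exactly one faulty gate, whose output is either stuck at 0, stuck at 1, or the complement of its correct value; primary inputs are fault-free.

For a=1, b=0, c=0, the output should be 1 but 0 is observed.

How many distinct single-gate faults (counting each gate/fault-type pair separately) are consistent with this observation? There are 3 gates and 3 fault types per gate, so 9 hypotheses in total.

Fault-free: g1=1, g2=0, g3=1 → 1. Observed 0.
  g1 stuck-at-0: output 1 ✗
  g1 stuck-at-1: output 1 ✗
  g1 inverted output: output 1 ✗
  g2 stuck-at-0: output 1 ✗
  g2 stuck-at-1: output 0 ✓
  g2 inverted output: output 0 ✓
  g3 stuck-at-0: output 0 ✓
  g3 stuck-at-1: output 1 ✗
  g3 inverted output: output 0 ✓
Consistent faults: {g2 stuck-at-1, g2 inverted output, g3 stuck-at-0, g3 inverted output} — 4 in all.

4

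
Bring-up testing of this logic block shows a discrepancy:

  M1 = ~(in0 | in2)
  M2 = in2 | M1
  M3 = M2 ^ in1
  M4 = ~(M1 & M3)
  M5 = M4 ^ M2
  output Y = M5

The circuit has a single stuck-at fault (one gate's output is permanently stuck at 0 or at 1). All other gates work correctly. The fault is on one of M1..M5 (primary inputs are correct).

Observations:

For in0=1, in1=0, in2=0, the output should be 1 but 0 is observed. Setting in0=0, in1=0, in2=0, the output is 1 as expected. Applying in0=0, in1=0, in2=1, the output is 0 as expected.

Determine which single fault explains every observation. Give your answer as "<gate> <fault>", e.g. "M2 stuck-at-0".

M2 stuck-at-1

Fault-free values for test 1 (in0=1, in1=0, in2=0): M1=0, M2=0, M3=0, M4=1, M5=1, giving Y=1. Observed 0.
Test 1: faults giving observed 0 are {M2 stuck-at-1, M4 stuck-at-0, M5 stuck-at-0}.
Test 2 (in0=0, in1=0, in2=0): fault-free M1=1, M2=1, M3=1, M4=0, M5=1 → 1; observed 1. Eliminates M5 stuck-at-0.
Test 3 (in0=0, in1=0, in2=1): fault-free M1=0, M2=1, M3=1, M4=1, M5=0 → 0; observed 0. Eliminates M4 stuck-at-0.
Only M2 stuck-at-1 is consistent with every test.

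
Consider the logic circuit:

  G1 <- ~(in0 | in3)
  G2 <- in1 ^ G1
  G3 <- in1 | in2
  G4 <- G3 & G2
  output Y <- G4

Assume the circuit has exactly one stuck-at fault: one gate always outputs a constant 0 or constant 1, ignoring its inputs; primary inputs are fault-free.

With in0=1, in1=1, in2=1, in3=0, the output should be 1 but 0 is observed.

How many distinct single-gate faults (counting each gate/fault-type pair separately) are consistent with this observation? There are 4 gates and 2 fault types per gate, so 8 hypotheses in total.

4

Fault-free: G1=0, G2=1, G3=1, G4=1 → 1. Observed 0.
  G1 stuck-at-0: output 1 ✗
  G1 stuck-at-1: output 0 ✓
  G2 stuck-at-0: output 0 ✓
  G2 stuck-at-1: output 1 ✗
  G3 stuck-at-0: output 0 ✓
  G3 stuck-at-1: output 1 ✗
  G4 stuck-at-0: output 0 ✓
  G4 stuck-at-1: output 1 ✗
Consistent faults: {G1 stuck-at-1, G2 stuck-at-0, G3 stuck-at-0, G4 stuck-at-0} — 4 in all.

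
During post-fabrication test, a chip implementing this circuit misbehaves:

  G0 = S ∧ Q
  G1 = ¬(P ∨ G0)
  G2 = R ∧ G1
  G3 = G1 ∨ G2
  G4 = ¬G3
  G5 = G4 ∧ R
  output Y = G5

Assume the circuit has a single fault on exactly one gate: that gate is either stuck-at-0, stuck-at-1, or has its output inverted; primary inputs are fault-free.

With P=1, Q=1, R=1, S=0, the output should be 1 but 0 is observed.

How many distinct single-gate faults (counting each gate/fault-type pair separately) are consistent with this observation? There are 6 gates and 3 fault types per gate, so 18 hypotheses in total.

10

Fault-free: G0=0, G1=0, G2=0, G3=0, G4=1, G5=1 → 1. Observed 0.
  G0: none of the 3 fault types match ✗
  G1: stuck-at-1, inverted output ✓; others ✗
  G2: stuck-at-1, inverted output ✓; others ✗
  G3: stuck-at-1, inverted output ✓; others ✗
  G4: stuck-at-0, inverted output ✓; others ✗
  G5: stuck-at-0, inverted output ✓; others ✗
Consistent faults: {G1 stuck-at-1, G1 inverted output, G2 stuck-at-1, G2 inverted output, G3 stuck-at-1, G3 inverted output, G4 stuck-at-0, G4 inverted output, G5 stuck-at-0, G5 inverted output} — 10 in all.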